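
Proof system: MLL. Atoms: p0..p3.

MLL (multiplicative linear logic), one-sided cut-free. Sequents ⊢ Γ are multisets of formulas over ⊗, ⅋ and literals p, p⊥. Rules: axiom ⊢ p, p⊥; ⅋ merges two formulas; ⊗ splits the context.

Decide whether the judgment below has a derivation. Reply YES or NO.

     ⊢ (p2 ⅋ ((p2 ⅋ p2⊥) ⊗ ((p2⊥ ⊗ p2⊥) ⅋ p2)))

Derivation trace:
[⅋]  ⊢ (p2 ⅋ ((p2 ⅋ p2⊥) ⊗ ((p2⊥ ⊗ p2⊥) ⅋ p2)))
  [⊗]  ⊢ p2, ((p2 ⅋ p2⊥) ⊗ ((p2⊥ ⊗ p2⊥) ⅋ p2))
    [⅋]  ⊢ (p2 ⅋ p2⊥)
      [Ax]  ⊢ p2, p2⊥
    [⅋]  ⊢ p2, ((p2⊥ ⊗ p2⊥) ⅋ p2)
      [⊗]  ⊢ p2, p2, (p2⊥ ⊗ p2⊥)
        [Ax]  ⊢ p2, p2⊥
        [Ax]  ⊢ p2, p2⊥

Result: YES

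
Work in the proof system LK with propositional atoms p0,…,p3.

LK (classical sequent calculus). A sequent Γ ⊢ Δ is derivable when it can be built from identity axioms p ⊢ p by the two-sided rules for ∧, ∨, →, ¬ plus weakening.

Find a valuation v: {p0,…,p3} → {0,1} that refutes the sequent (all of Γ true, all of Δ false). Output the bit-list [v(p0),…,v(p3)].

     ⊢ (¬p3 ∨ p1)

Truth-table refutation:
  v=0000: Γ:[] Δ:[(¬p3 ∨ p1)=T] refutes=False
  v=0001: Γ:[] Δ:[(¬p3 ∨ p1)=F] refutes=True  ← countermodel

Result: [0, 0, 0, 1]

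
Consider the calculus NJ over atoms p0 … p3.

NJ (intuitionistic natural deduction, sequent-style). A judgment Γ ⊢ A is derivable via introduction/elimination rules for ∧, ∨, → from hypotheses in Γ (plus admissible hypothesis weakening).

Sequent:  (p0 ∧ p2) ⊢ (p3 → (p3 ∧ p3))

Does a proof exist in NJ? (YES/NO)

Derivation (root first):
[Wk] (p0 ∧ p2) ⊢ (p3 → (p3 ∧ p3))
  [→I]  ⊢ (p3 → (p3 ∧ p3))
    [∧I] p3 ⊢ (p3 ∧ p3)
      [Ax] p3 ⊢ p3
      [Ax] p3 ⊢ p3

Result: YES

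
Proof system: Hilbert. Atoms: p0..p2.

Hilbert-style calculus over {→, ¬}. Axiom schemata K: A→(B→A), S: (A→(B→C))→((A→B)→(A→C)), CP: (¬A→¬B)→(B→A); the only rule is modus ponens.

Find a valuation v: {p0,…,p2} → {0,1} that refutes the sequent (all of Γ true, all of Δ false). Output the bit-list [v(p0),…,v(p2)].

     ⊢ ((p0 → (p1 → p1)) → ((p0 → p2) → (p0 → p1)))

Truth-table refutation:
  v=000: Γ:[] Δ:[((p0 → (p1 → p1)) → ((p0 → p2) → (p0 → p1)))=T] refutes=False
  v=001: Γ:[] Δ:[((p0 → (p1 → p1)) → ((p0 → p2) → (p0 → p1)))=T] refutes=False
  v=010: Γ:[] Δ:[((p0 → (p1 → p1)) → ((p0 → p2) → (p0 → p1)))=T] refutes=False
  v=011: Γ:[] Δ:[((p0 → (p1 → p1)) → ((p0 → p2) → (p0 → p1)))=T] refutes=False
  v=100: Γ:[] Δ:[((p0 → (p1 → p1)) → ((p0 → p2) → (p0 → p1)))=T] refutes=False
  v=101: Γ:[] Δ:[((p0 → (p1 → p1)) → ((p0 → p2) → (p0 → p1)))=F] refutes=True  ← countermodel

Result: [1, 0, 1]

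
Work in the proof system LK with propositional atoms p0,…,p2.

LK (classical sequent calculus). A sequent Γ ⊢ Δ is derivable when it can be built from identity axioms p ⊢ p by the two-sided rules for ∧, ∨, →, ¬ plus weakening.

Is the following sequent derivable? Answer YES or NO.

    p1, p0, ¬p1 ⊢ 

Proof tree:
[¬L] p1, p0, ¬p1 ⊢ 
  [WL] p1, p0 ⊢ p1
    [Ax] p1 ⊢ p1

Result: YES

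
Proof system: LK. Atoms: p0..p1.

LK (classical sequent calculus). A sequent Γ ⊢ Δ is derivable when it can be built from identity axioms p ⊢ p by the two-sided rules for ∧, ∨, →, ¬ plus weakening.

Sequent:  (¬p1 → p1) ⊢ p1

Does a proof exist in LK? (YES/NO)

Derivation (root first):
[→L] (¬p1 → p1) ⊢ p1
  [¬R]  ⊢ p1, ¬p1
    [Ax] p1 ⊢ p1
  [Ax] p1 ⊢ p1

Result: YES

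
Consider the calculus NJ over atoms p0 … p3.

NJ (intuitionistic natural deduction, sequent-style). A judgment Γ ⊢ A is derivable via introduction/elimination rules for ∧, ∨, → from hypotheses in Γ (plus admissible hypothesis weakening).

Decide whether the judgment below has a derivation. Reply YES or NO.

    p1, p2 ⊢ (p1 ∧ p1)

Derivation trace:
[∧I] p1, p2 ⊢ (p1 ∧ p1)
  [Wk] p1, p2 ⊢ p1
    [Ax] p1 ⊢ p1
  [Ax] p1 ⊢ p1

Result: YES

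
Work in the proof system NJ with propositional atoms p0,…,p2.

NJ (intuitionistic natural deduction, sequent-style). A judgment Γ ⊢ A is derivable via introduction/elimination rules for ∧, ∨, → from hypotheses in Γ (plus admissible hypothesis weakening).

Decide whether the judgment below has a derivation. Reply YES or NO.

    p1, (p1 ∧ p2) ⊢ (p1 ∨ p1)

Derivation trace:
[∨I₁] p1, (p1 ∧ p2) ⊢ (p1 ∨ p1)
  [Wk] p1, (p1 ∧ p2) ⊢ p1
    [Ax] p1 ⊢ p1

Result: YES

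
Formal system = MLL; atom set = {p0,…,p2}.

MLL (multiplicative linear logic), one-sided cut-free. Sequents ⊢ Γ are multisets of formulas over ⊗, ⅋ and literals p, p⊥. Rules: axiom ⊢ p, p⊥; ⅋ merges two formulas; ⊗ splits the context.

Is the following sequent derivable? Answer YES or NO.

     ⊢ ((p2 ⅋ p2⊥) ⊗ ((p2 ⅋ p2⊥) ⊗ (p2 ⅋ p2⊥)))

Proof tree:
[⊗]  ⊢ ((p2 ⅋ p2⊥) ⊗ ((p2 ⅋ p2⊥) ⊗ (p2 ⅋ p2⊥)))
  [⅋]  ⊢ (p2 ⅋ p2⊥)
    [Ax]  ⊢ p2, p2⊥
  [⊗]  ⊢ ((p2 ⅋ p2⊥) ⊗ (p2 ⅋ p2⊥))
    [⅋]  ⊢ (p2 ⅋ p2⊥)
      [Ax]  ⊢ p2, p2⊥
    [⅋]  ⊢ (p2 ⅋ p2⊥)
      [Ax]  ⊢ p2, p2⊥

Result: YES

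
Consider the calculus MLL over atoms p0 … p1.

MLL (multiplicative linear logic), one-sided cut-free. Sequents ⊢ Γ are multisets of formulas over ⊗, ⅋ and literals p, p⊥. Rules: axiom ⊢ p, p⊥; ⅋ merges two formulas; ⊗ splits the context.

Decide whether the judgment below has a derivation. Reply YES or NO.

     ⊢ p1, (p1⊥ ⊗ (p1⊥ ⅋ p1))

Proof tree:
[⊗]  ⊢ p1, (p1⊥ ⊗ (p1⊥ ⅋ p1))
  [Ax]  ⊢ p1, p1⊥
  [⅋]  ⊢ (p1⊥ ⅋ p1)
    [Ax]  ⊢ p1, p1⊥

Result: YES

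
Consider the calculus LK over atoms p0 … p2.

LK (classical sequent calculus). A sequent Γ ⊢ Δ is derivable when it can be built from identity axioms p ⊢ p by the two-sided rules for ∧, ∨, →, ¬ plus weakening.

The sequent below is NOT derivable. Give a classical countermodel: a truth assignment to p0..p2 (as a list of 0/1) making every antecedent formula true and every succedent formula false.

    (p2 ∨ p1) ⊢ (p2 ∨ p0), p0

Enumerate valuations to refute Γ ⊢ Δ:
  v=000: Γ:[(p2 ∨ p1)=F] Δ:[(p2 ∨ p0)=F, p0=F] refutes=False
  v=001: Γ:[(p2 ∨ p1)=T] Δ:[(p2 ∨ p0)=T, p0=F] refutes=False
  v=010: Γ:[(p2 ∨ p1)=T] Δ:[(p2 ∨ p0)=F, p0=F] refutes=True  ← countermodel

Result: [0, 1, 0]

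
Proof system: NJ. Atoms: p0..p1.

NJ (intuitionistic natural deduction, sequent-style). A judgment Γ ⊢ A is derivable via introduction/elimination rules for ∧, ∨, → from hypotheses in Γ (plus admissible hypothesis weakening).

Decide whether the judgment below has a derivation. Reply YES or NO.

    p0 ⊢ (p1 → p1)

Derivation (root first):
[Wk] p0 ⊢ (p1 → p1)
  [→I]  ⊢ (p1 → p1)
    [Ax] p1 ⊢ p1

Result: YES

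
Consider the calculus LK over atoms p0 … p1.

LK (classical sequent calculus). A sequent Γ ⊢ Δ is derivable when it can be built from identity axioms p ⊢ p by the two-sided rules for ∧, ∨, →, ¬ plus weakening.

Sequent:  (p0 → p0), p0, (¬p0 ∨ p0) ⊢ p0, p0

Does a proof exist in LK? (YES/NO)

Proof tree:
[WR] (p0 → p0), p0, (¬p0 ∨ p0) ⊢ p0, p0
  [∨L] (p0 → p0), p0, (¬p0 ∨ p0) ⊢ p0
    [¬L] p0, (p0 → p0), ¬p0 ⊢ 
      [→L] p0, (p0 → p0) ⊢ p0
        [Ax] p0 ⊢ p0
        [Ax] p0 ⊢ p0
    [Ax] p0 ⊢ p0

Result: YES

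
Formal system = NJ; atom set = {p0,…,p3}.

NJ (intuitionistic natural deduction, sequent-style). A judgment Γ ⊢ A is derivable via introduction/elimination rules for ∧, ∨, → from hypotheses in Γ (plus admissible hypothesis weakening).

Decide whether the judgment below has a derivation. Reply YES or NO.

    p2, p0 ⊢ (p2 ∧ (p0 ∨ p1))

Derivation (root first):
[∧I] p2, p0 ⊢ (p2 ∧ (p0 ∨ p1))
  [Ax] p2 ⊢ p2
  [∨I₁] p0 ⊢ (p0 ∨ p1)
    [Ax] p0 ⊢ p0

Result: YES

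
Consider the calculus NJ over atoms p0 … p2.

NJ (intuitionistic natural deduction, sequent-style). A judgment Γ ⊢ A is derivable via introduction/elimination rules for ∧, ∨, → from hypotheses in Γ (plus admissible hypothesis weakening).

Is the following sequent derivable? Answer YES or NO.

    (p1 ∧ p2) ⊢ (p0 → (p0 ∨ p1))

Proof tree:
[→I] (p1 ∧ p2) ⊢ (p0 → (p0 ∨ p1))
  [Wk] p0, (p1 ∧ p2) ⊢ (p0 ∨ p1)
    [∨I₁] p0 ⊢ (p0 ∨ p1)
      [Ax] p0 ⊢ p0

Result: YES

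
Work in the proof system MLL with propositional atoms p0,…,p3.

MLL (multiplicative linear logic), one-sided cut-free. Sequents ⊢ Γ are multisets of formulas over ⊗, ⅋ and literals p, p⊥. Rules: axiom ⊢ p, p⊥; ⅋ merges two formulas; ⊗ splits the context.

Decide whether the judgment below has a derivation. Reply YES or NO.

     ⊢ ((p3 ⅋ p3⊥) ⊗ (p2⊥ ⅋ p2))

Derivation trace:
[⊗]  ⊢ ((p3 ⅋ p3⊥) ⊗ (p2⊥ ⅋ p2))
  [⅋]  ⊢ (p3 ⅋ p3⊥)
    [Ax]  ⊢ p3, p3⊥
  [⅋]  ⊢ (p2⊥ ⅋ p2)
    [Ax]  ⊢ p2, p2⊥

Result: YES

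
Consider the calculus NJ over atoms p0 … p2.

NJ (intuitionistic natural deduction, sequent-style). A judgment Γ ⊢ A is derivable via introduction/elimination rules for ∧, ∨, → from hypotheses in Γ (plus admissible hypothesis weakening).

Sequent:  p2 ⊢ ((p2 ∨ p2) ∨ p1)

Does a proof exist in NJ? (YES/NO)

Proof tree:
[∨I₁] p2 ⊢ ((p2 ∨ p2) ∨ p1)
  [∨I₂] p2 ⊢ (p2 ∨ p2)
    [Ax] p2 ⊢ p2

Result: YES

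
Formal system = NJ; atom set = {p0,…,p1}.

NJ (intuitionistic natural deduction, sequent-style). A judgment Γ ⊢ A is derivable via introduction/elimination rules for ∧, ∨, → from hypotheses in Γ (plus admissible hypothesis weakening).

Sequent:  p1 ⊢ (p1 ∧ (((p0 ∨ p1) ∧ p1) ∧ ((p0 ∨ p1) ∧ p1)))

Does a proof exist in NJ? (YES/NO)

Proof tree:
[∧I] p1 ⊢ (p1 ∧ (((p0 ∨ p1) ∧ p1) ∧ ((p0 ∨ p1) ∧ p1)))
  [Ax] p1 ⊢ p1
  [∧I] p1 ⊢ (((p0 ∨ p1) ∧ p1) ∧ ((p0 ∨ p1) ∧ p1))
    [∧I] p1 ⊢ ((p0 ∨ p1) ∧ p1)
      [∨I₂] p1 ⊢ (p0 ∨ p1)
        [Ax] p1 ⊢ p1
      [Ax] p1 ⊢ p1
    [∧I] p1 ⊢ ((p0 ∨ p1) ∧ p1)
      [∨I₂] p1 ⊢ (p0 ∨ p1)
        [Ax] p1 ⊢ p1
      [Ax] p1 ⊢ p1

Result: YES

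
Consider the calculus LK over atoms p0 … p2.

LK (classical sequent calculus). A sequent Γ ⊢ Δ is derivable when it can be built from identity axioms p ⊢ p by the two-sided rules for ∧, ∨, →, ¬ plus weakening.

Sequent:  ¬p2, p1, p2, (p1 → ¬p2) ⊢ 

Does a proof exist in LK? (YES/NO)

Derivation trace:
[→L] ¬p2, p1, p2, (p1 → ¬p2) ⊢ 
  [WL] p2, ¬p2, p1 ⊢ p1
    [WR] p2, ¬p2 ⊢ p1
      [¬L] p2, ¬p2 ⊢ 
        [Ax] p2 ⊢ p2
  [¬L] p2, ¬p2 ⊢ 
    [Ax] p2 ⊢ p2

Result: YES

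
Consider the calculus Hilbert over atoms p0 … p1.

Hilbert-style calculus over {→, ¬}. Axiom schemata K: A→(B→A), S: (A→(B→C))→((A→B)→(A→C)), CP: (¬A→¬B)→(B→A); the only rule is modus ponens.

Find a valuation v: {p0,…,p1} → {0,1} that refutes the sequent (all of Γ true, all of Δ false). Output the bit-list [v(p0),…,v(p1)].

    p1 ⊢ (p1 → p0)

Search for a countermodel by truth-table:
  v=00: Γ:[p1=F] Δ:[(p1 → p0)=T] refutes=False
  v=01: Γ:[p1=T] Δ:[(p1 → p0)=F] refutes=True  ← countermodel

Result: [0, 1]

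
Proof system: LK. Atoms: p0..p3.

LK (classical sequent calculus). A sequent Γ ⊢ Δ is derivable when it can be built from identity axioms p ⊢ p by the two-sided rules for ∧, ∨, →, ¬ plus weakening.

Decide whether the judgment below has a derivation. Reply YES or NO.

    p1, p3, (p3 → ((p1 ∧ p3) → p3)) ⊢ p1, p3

Proof tree:
[→L] p1, p3, (p3 → ((p1 ∧ p3) → p3)) ⊢ p1, p3
  [Ax] p3 ⊢ p3
  [WR] p1, p3, ((p1 ∧ p3) → p3) ⊢ p3, p1
    [→L] p1, p3, ((p1 ∧ p3) → p3) ⊢ p3
      [∧R] p1, p3 ⊢ (p1 ∧ p3)
        [Ax] p1 ⊢ p1
        [Ax] p3 ⊢ p3
      [Ax] p3 ⊢ p3

Result: YES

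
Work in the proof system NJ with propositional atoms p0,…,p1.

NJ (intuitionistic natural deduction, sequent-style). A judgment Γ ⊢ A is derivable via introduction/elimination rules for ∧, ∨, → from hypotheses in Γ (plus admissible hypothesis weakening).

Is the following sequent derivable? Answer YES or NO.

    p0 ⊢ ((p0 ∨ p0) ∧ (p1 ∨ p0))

Derivation trace:
[∧I] p0 ⊢ ((p0 ∨ p0) ∧ (p1 ∨ p0))
  [∨I₂] p0 ⊢ (p0 ∨ p0)
    [Ax] p0 ⊢ p0
  [∨I₂] p0 ⊢ (p1 ∨ p0)
    [Ax] p0 ⊢ p0

Result: YES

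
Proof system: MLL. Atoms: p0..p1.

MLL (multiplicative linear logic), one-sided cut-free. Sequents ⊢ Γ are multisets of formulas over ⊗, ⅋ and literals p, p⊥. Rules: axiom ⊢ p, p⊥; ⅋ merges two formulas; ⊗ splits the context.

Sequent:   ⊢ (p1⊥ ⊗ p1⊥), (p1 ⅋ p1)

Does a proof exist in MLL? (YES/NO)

Proof tree:
[⅋]  ⊢ (p1⊥ ⊗ p1⊥), (p1 ⅋ p1)
  [⊗]  ⊢ p1, p1, (p1⊥ ⊗ p1⊥)
    [Ax]  ⊢ p1, p1⊥
    [Ax]  ⊢ p1, p1⊥

Result: YES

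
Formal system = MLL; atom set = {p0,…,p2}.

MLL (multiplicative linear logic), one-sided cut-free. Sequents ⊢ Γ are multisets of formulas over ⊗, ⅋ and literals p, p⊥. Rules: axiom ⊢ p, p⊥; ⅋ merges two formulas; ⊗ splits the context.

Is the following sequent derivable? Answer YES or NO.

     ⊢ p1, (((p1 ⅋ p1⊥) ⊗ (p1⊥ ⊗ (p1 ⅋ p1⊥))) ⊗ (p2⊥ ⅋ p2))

Derivation (root first):
[⊗]  ⊢ p1, (((p1 ⅋ p1⊥) ⊗ (p1⊥ ⊗ (p1 ⅋ p1⊥))) ⊗ (p2⊥ ⅋ p2))
  [⊗]  ⊢ p1, ((p1 ⅋ p1⊥) ⊗ (p1⊥ ⊗ (p1 ⅋ p1⊥)))
    [⅋]  ⊢ (p1 ⅋ p1⊥)
      [Ax]  ⊢ p1, p1⊥
    [⊗]  ⊢ p1, (p1⊥ ⊗ (p1 ⅋ p1⊥))
      [Ax]  ⊢ p1, p1⊥
      [⅋]  ⊢ (p1 ⅋ p1⊥)
        [Ax]  ⊢ p1, p1⊥
  [⅋]  ⊢ (p2⊥ ⅋ p2)
    [Ax]  ⊢ p2, p2⊥

Result: YES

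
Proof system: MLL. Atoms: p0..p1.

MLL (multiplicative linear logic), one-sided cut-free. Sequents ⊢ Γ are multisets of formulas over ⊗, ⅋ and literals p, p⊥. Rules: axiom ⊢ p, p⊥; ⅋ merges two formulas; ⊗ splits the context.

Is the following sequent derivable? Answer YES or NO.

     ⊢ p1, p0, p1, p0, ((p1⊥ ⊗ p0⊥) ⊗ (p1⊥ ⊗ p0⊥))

Proof tree:
[⊗]  ⊢ p1, p0, p1, p0, ((p1⊥ ⊗ p0⊥) ⊗ (p1⊥ ⊗ p0⊥))
  [⊗]  ⊢ p1, p0, (p1⊥ ⊗ p0⊥)
    [Ax]  ⊢ p1, p1⊥
    [Ax]  ⊢ p0, p0⊥
  [⊗]  ⊢ p1, p0, (p1⊥ ⊗ p0⊥)
    [Ax]  ⊢ p1, p1⊥
    [Ax]  ⊢ p0, p0⊥

Result: YES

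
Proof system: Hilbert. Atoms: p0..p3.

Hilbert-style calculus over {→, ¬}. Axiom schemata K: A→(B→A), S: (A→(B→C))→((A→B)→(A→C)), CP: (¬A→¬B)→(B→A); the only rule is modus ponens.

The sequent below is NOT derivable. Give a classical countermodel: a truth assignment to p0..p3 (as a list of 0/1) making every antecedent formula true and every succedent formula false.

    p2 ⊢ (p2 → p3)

Truth-table refutation:
  v=0000: Γ:[p2=F] Δ:[(p2 → p3)=T] refutes=False
  v=0001: Γ:[p2=F] Δ:[(p2 → p3)=T] refutes=False
  v=0010: Γ:[p2=T] Δ:[(p2 → p3)=F] refutes=True  ← countermodel

Result: [0, 0, 1, 0]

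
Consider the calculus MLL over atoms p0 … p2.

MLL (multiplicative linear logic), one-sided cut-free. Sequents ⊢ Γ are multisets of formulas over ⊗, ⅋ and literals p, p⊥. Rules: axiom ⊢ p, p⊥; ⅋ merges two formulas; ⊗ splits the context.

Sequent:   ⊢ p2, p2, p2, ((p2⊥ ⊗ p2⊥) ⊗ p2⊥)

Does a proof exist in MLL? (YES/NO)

Derivation trace:
[⊗]  ⊢ p2, p2, p2, ((p2⊥ ⊗ p2⊥) ⊗ p2⊥)
  [⊗]  ⊢ p2, p2, (p2⊥ ⊗ p2⊥)
    [Ax]  ⊢ p2, p2⊥
    [Ax]  ⊢ p2, p2⊥
  [Ax]  ⊢ p2, p2⊥

Result: YES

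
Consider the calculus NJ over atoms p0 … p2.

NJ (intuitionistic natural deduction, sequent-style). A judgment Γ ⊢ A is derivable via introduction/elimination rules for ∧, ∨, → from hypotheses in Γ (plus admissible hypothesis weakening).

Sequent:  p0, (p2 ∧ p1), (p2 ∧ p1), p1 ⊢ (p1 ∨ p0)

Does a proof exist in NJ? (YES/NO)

Derivation (root first):
[Wk] p0, (p2 ∧ p1), (p2 ∧ p1), p1 ⊢ (p1 ∨ p0)
  [Wk] p0, (p2 ∧ p1), (p2 ∧ p1) ⊢ (p1 ∨ p0)
    [Wk] p0, (p2 ∧ p1) ⊢ (p1 ∨ p0)
      [∨I₂] p0 ⊢ (p1 ∨ p0)
        [Ax] p0 ⊢ p0

Result: YES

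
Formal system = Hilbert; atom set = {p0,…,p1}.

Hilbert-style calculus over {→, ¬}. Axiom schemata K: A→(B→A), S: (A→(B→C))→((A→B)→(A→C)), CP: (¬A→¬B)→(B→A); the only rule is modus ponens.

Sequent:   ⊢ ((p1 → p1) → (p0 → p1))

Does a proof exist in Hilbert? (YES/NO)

Enumerate valuations to refute Γ ⊢ Δ:
  v=00: Γ:[] Δ:[((p1 → p1) → (p0 → p1))=T] refutes=False
  v=01: Γ:[] Δ:[((p1 → p1) → (p0 → p1))=T] refutes=False
  v=10: Γ:[] Δ:[((p1 → p1) → (p0 → p1))=F] refutes=True  ← countermodel

Result: NO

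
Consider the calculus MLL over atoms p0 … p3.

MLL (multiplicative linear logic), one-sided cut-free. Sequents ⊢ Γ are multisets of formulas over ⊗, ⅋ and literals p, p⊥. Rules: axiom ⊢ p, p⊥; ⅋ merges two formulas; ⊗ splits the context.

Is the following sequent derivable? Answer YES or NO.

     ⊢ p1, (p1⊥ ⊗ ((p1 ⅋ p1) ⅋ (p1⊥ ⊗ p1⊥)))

Proof tree:
[⊗]  ⊢ p1, (p1⊥ ⊗ ((p1 ⅋ p1) ⅋ (p1⊥ ⊗ p1⊥)))
  [Ax]  ⊢ p1, p1⊥
  [⅋]  ⊢ ((p1 ⅋ p1) ⅋ (p1⊥ ⊗ p1⊥))
    [⅋]  ⊢ (p1⊥ ⊗ p1⊥), (p1 ⅋ p1)
      [⊗]  ⊢ p1, p1, (p1⊥ ⊗ p1⊥)
        [Ax]  ⊢ p1, p1⊥
        [Ax]  ⊢ p1, p1⊥

Result: YES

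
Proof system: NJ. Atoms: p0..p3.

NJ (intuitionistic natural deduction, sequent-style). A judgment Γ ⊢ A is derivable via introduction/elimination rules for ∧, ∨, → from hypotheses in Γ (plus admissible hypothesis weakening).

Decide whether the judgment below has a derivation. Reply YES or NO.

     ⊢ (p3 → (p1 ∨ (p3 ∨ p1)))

Derivation (root first):
[→I]  ⊢ (p3 → (p1 ∨ (p3 ∨ p1)))
  [∨I₂] p3 ⊢ (p1 ∨ (p3 ∨ p1))
    [∨I₁] p3 ⊢ (p3 ∨ p1)
      [Ax] p3 ⊢ p3

Result: YES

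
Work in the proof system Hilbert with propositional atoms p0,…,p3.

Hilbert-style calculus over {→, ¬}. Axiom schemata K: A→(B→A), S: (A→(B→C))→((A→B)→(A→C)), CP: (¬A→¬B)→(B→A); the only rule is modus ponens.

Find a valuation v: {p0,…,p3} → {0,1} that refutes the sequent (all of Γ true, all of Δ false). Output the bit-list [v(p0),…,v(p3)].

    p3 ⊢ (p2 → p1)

Enumerate valuations to refute Γ ⊢ Δ:
  v=0000: Γ:[p3=F] Δ:[(p2 → p1)=T] refutes=False
  v=0001: Γ:[p3=T] Δ:[(p2 → p1)=T] refutes=False
  v=0010: Γ:[p3=F] Δ:[(p2 → p1)=F] refutes=False
  v=0011: Γ:[p3=T] Δ:[(p2 → p1)=F] refutes=True  ← countermodel

Result: [0, 0, 1, 1]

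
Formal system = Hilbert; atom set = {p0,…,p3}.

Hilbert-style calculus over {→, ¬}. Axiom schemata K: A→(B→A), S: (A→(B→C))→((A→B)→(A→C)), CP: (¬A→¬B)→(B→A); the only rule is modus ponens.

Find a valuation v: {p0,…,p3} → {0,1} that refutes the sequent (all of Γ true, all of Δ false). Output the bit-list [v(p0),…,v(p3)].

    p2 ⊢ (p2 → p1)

Search for a countermodel by truth-table:
  v=0000: Γ:[p2=F] Δ:[(p2 → p1)=T] refutes=False
  v=0001: Γ:[p2=F] Δ:[(p2 → p1)=T] refutes=False
  v=0010: Γ:[p2=T] Δ:[(p2 → p1)=F] refutes=True  ← countermodel

Result: [0, 0, 1, 0]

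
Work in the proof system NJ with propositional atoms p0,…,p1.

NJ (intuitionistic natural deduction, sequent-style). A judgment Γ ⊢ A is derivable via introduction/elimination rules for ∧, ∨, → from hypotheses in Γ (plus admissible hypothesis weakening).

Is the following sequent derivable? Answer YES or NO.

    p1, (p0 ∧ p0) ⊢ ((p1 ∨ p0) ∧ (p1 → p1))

Derivation trace:
[∧I] p1, (p0 ∧ p0) ⊢ ((p1 ∨ p0) ∧ (p1 → p1))
  [∨I₁] p1, (p0 ∧ p0) ⊢ (p1 ∨ p0)
    [Wk] p1, (p0 ∧ p0) ⊢ p1
      [Ax] p1 ⊢ p1
  [→I]  ⊢ (p1 → p1)
    [Ax] p1 ⊢ p1

Result: YES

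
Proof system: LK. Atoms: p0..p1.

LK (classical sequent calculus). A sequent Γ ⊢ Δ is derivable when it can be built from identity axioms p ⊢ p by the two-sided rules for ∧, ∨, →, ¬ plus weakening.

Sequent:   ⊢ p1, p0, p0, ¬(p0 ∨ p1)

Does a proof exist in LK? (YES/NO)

Proof tree:
[¬R]  ⊢ p1, p0, p0, ¬(p0 ∨ p1)
  [WR] (p0 ∨ p1) ⊢ p1, p0, p0
    [∨L] (p0 ∨ p1) ⊢ p1, p0
      [Ax] p0 ⊢ p0
      [Ax] p1 ⊢ p1

Result: YES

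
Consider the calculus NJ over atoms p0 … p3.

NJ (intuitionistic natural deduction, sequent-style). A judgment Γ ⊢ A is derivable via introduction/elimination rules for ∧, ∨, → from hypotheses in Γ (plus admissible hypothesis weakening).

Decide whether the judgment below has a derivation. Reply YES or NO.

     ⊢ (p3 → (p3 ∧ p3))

Derivation trace:
[→I]  ⊢ (p3 → (p3 ∧ p3))
  [∧I] p3 ⊢ (p3 ∧ p3)
    [Ax] p3 ⊢ p3
    [Ax] p3 ⊢ p3

Result: YES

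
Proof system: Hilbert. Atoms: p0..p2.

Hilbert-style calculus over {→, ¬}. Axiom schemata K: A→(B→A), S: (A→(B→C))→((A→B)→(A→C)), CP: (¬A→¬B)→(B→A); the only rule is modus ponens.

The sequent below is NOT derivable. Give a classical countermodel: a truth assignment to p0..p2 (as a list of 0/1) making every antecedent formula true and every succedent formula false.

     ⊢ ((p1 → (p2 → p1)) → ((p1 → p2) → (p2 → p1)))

Enumerate valuations to refute Γ ⊢ Δ:
  v=000: Γ:[] Δ:[((p1 → (p2 → p1)) → ((p1 → p2) → (p2 → p1)))=T] refutes=False
  v=001: Γ:[] Δ:[((p1 → (p2 → p1)) → ((p1 → p2) → (p2 → p1)))=F] refutes=True  ← countermodel

Result: [0, 0, 1]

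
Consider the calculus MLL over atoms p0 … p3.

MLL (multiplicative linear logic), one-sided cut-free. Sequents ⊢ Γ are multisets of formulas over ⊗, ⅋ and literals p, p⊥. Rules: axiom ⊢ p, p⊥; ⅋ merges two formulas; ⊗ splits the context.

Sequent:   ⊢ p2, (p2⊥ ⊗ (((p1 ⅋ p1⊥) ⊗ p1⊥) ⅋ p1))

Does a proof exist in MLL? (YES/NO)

Proof tree:
[⊗]  ⊢ p2, (p2⊥ ⊗ (((p1 ⅋ p1⊥) ⊗ p1⊥) ⅋ p1))
  [Ax]  ⊢ p2, p2⊥
  [⅋]  ⊢ (((p1 ⅋ p1⊥) ⊗ p1⊥) ⅋ p1)
    [⊗]  ⊢ p1, ((p1 ⅋ p1⊥) ⊗ p1⊥)
      [⅋]  ⊢ (p1 ⅋ p1⊥)
        [Ax]  ⊢ p1, p1⊥
      [Ax]  ⊢ p1, p1⊥

Result: YES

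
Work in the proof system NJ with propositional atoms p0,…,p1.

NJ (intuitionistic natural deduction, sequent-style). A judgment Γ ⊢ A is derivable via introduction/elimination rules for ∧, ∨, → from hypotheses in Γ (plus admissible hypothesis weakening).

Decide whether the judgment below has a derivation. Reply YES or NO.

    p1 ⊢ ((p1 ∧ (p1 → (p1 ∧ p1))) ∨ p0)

Derivation (root first):
[∨I₁] p1 ⊢ ((p1 ∧ (p1 → (p1 ∧ p1))) ∨ p0)
  [∧I] p1 ⊢ (p1 ∧ (p1 → (p1 ∧ p1)))
    [Ax] p1 ⊢ p1
    [→I]  ⊢ (p1 → (p1 ∧ p1))
      [∧I] p1 ⊢ (p1 ∧ p1)
        [Ax] p1 ⊢ p1
        [Ax] p1 ⊢ p1

Result: YES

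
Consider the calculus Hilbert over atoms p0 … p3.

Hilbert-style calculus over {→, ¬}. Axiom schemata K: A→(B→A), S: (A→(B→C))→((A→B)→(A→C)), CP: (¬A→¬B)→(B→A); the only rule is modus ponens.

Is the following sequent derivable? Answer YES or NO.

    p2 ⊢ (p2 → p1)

Search for a countermodel by truth-table:
  v=0000: Γ:[p2=F] Δ:[(p2 → p1)=T] refutes=False
  v=0001: Γ:[p2=F] Δ:[(p2 → p1)=T] refutes=False
  v=0010: Γ:[p2=T] Δ:[(p2 → p1)=F] refutes=True  ← countermodel

Result: NO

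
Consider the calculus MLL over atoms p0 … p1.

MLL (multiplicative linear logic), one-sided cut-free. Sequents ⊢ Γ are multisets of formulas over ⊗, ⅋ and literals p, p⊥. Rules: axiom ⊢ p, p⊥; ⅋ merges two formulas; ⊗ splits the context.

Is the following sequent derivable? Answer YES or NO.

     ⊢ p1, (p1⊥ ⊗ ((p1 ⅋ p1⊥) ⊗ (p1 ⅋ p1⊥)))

Derivation trace:
[⊗]  ⊢ p1, (p1⊥ ⊗ ((p1 ⅋ p1⊥) ⊗ (p1 ⅋ p1⊥)))
  [Ax]  ⊢ p1, p1⊥
  [⊗]  ⊢ ((p1 ⅋ p1⊥) ⊗ (p1 ⅋ p1⊥))
    [⅋]  ⊢ (p1 ⅋ p1⊥)
      [Ax]  ⊢ p1, p1⊥
    [⅋]  ⊢ (p1 ⅋ p1⊥)
      [Ax]  ⊢ p1, p1⊥

Result: YES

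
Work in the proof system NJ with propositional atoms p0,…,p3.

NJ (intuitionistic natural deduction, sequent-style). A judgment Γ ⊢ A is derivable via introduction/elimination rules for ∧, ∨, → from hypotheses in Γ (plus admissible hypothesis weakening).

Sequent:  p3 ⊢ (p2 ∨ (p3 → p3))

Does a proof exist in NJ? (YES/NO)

Derivation (root first):
[∨I₂] p3 ⊢ (p2 ∨ (p3 → p3))
  [→I] p3 ⊢ (p3 → p3)
    [Wk] p3, p3 ⊢ p3
      [Ax] p3 ⊢ p3

Result: YES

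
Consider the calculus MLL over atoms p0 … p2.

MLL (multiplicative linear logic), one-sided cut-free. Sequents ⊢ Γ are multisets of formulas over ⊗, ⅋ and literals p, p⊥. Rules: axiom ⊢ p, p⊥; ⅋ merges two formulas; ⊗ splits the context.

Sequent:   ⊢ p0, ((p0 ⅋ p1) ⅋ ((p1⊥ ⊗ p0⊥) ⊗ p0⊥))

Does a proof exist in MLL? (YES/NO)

Proof tree:
[⅋]  ⊢ p0, ((p0 ⅋ p1) ⅋ ((p1⊥ ⊗ p0⊥) ⊗ p0⊥))
  [⅋]  ⊢ p0, ((p1⊥ ⊗ p0⊥) ⊗ p0⊥), (p0 ⅋ p1)
    [⊗]  ⊢ p1, p0, p0, ((p1⊥ ⊗ p0⊥) ⊗ p0⊥)
      [⊗]  ⊢ p1, p0, (p1⊥ ⊗ p0⊥)
        [Ax]  ⊢ p1, p1⊥
        [Ax]  ⊢ p0, p0⊥
      [Ax]  ⊢ p0, p0⊥

Result: YES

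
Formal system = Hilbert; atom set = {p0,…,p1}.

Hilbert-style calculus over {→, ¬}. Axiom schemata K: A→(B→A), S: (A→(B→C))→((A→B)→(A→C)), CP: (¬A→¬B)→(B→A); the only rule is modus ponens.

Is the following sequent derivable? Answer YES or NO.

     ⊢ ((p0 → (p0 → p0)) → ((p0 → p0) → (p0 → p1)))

Enumerate valuations to refute Γ ⊢ Δ:
  v=00: Γ:[] Δ:[((p0 → (p0 → p0)) → ((p0 → p0) → (p0 → p1)))=T] refutes=False
  v=01: Γ:[] Δ:[((p0 → (p0 → p0)) → ((p0 → p0) → (p0 → p1)))=T] refutes=False
  v=10: Γ:[] Δ:[((p0 → (p0 → p0)) → ((p0 → p0) → (p0 → p1)))=F] refutes=True  ← countermodel

Result: NO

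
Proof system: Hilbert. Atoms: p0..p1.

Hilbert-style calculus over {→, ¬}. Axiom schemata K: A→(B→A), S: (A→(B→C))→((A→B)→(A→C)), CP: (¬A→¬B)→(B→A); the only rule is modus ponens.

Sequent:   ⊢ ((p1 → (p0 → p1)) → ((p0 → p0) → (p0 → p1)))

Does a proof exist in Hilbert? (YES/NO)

Search for a countermodel by truth-table:
  v=00: Γ:[] Δ:[((p1 → (p0 → p1)) → ((p0 → p0) → (p0 → p1)))=T] refutes=False
  v=01: Γ:[] Δ:[((p1 → (p0 → p1)) → ((p0 → p0) → (p0 → p1)))=T] refutes=False
  v=10: Γ:[] Δ:[((p1 → (p0 → p1)) → ((p0 → p0) → (p0 → p1)))=F] refutes=True  ← countermodel

Result: NO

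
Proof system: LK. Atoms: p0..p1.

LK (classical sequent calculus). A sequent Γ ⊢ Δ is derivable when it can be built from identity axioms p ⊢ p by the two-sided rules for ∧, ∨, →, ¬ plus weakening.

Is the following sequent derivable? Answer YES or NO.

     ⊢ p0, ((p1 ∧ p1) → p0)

Enumerate valuations to refute Γ ⊢ Δ:
  v=00: Γ:[] Δ:[p0=F, ((p1 ∧ p1) → p0)=T] refutes=False
  v=01: Γ:[] Δ:[p0=F, ((p1 ∧ p1) → p0)=F] refutes=True  ← countermodel

Result: NO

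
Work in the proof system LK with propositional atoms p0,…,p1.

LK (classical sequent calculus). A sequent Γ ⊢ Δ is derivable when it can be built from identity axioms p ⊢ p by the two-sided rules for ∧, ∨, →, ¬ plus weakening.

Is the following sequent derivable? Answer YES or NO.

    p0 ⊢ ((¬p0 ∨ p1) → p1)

Derivation (root first):
[→R] p0 ⊢ ((¬p0 ∨ p1) → p1)
  [∨L] p0, (¬p0 ∨ p1) ⊢ p1
    [¬L] p0, ¬p0 ⊢ 
      [Ax] p0 ⊢ p0
    [Ax] p1 ⊢ p1

Result: YES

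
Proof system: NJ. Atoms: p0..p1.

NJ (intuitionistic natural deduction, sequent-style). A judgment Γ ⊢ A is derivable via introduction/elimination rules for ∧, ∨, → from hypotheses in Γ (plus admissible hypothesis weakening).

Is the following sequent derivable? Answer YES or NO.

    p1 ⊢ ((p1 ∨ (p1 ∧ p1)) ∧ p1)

Derivation (root first):
[∧I] p1 ⊢ ((p1 ∨ (p1 ∧ p1)) ∧ p1)
  [∨I₂] p1 ⊢ (p1 ∨ (p1 ∧ p1))
    [∧I] p1 ⊢ (p1 ∧ p1)
      [Ax] p1 ⊢ p1
      [Ax] p1 ⊢ p1
  [Wk] p1, p1 ⊢ p1
    [Ax] p1 ⊢ p1

Result: YES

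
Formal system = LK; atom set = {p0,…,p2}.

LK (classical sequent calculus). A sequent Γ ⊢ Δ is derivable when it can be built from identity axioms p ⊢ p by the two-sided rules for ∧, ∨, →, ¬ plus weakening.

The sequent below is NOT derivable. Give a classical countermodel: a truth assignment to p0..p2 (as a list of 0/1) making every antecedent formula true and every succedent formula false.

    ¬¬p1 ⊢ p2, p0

Enumerate valuations to refute Γ ⊢ Δ:
  v=000: Γ:[¬¬p1=F] Δ:[p2=F, p0=F] refutes=False
  v=001: Γ:[¬¬p1=F] Δ:[p2=T, p0=F] refutes=False
  v=010: Γ:[¬¬p1=T] Δ:[p2=F, p0=F] refutes=True  ← countermodel

Result: [0, 1, 0]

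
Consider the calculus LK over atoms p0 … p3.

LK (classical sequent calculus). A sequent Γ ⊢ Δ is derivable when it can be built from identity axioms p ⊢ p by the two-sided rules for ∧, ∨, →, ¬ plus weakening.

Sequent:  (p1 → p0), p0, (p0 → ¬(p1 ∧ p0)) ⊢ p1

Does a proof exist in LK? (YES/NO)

Search for a countermodel by truth-table:
  v=0000: Γ:[(p1 → p0)=T, p0=F, (p0 → ¬(p1 ∧ p0))=T] Δ:[p1=F] refutes=False
  v=0001: Γ:[(p1 → p0)=T, p0=F, (p0 → ¬(p1 ∧ p0))=T] Δ:[p1=F] refutes=False
  v=0010: Γ:[(p1 → p0)=T, p0=F, (p0 → ¬(p1 ∧ p0))=T] Δ:[p1=F] refutes=False
  v=0011: Γ:[(p1 → p0)=T, p0=F, (p0 → ¬(p1 ∧ p0))=T] Δ:[p1=F] refutes=False
  v=0100: Γ:[(p1 → p0)=F, p0=F, (p0 → ¬(p1 ∧ p0))=T] Δ:[p1=T] refutes=False
  v=0101: Γ:[(p1 → p0)=F, p0=F, (p0 → ¬(p1 ∧ p0))=T] Δ:[p1=T] refutes=False
  v=0110: Γ:[(p1 → p0)=F, p0=F, (p0 → ¬(p1 ∧ p0))=T] Δ:[p1=T] refutes=False
  v=0111: Γ:[(p1 → p0)=F, p0=F, (p0 → ¬(p1 ∧ p0))=T] Δ:[p1=T] refutes=False
  v=1000: Γ:[(p1 → p0)=T, p0=T, (p0 → ¬(p1 ∧ p0))=T] Δ:[p1=F] refutes=True  ← countermodel

Result: NO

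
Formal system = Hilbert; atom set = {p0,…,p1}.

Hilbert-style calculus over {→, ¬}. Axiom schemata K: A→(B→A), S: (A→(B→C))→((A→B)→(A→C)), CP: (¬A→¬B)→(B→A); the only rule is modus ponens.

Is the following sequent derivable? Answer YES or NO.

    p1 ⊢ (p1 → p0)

Search for a countermodel by truth-table:
  v=00: Γ:[p1=F] Δ:[(p1 → p0)=T] refutes=False
  v=01: Γ:[p1=T] Δ:[(p1 → p0)=F] refutes=True  ← countermodel

Result: NO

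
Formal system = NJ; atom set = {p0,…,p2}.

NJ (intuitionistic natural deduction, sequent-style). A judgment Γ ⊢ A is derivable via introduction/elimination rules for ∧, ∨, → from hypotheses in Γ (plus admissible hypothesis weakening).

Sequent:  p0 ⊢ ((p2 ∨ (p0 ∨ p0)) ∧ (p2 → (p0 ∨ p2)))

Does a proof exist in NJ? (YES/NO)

Proof tree:
[∧I] p0 ⊢ ((p2 ∨ (p0 ∨ p0)) ∧ (p2 → (p0 ∨ p2)))
  [∨I₂] p0 ⊢ (p2 ∨ (p0 ∨ p0))
    [∨I₂] p0 ⊢ (p0 ∨ p0)
      [Ax] p0 ⊢ p0
  [→I]  ⊢ (p2 → (p0 ∨ p2))
    [∨I₂] p2 ⊢ (p0 ∨ p2)
      [Ax] p2 ⊢ p2

Result: YES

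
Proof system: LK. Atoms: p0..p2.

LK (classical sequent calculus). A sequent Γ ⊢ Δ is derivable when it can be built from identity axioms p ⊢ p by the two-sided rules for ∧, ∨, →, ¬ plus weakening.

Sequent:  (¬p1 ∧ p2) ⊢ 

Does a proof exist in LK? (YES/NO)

Search for a countermodel by truth-table:
  v=000: Γ:[(¬p1 ∧ p2)=F] Δ:[] refutes=False
  v=001: Γ:[(¬p1 ∧ p2)=T] Δ:[] refutes=True  ← countermodel

Result: NO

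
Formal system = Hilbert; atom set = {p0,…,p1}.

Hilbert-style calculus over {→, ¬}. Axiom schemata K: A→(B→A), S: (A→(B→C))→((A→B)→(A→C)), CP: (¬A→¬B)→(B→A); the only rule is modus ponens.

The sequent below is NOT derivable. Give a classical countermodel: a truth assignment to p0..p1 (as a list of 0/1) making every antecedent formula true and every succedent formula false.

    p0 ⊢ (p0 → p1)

Enumerate valuations to refute Γ ⊢ Δ:
  v=00: Γ:[p0=F] Δ:[(p0 → p1)=T] refutes=False
  v=01: Γ:[p0=F] Δ:[(p0 → p1)=T] refutes=False
  v=10: Γ:[p0=T] Δ:[(p0 → p1)=F] refutes=True  ← countermodel

Result: [1, 0]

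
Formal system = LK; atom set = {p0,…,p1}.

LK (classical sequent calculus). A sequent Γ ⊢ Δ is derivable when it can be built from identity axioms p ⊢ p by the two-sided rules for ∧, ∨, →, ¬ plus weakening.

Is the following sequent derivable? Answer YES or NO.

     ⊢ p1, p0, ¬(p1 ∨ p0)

Proof tree:
[¬R]  ⊢ p1, p0, ¬(p1 ∨ p0)
  [∨L] (p1 ∨ p0) ⊢ p1, p0
    [Ax] p1 ⊢ p1
    [Ax] p0 ⊢ p0

Result: YES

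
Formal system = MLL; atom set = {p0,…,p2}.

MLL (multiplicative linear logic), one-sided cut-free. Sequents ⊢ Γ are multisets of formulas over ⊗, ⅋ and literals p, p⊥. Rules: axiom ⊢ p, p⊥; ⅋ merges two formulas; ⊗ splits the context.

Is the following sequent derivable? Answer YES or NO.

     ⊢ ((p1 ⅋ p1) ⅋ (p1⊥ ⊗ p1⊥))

Derivation trace:
[⅋]  ⊢ ((p1 ⅋ p1) ⅋ (p1⊥ ⊗ p1⊥))
  [⅋]  ⊢ (p1⊥ ⊗ p1⊥), (p1 ⅋ p1)
    [⊗]  ⊢ p1, p1, (p1⊥ ⊗ p1⊥)
      [Ax]  ⊢ p1, p1⊥
      [Ax]  ⊢ p1, p1⊥

Result: YES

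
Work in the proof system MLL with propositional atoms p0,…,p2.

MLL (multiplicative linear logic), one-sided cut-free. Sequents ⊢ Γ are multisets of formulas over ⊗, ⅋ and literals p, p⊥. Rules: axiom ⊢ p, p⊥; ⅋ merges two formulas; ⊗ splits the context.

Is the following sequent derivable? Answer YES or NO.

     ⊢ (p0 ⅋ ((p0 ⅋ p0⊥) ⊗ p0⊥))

Derivation (root first):
[⅋]  ⊢ (p0 ⅋ ((p0 ⅋ p0⊥) ⊗ p0⊥))
  [⊗]  ⊢ p0, ((p0 ⅋ p0⊥) ⊗ p0⊥)
    [⅋]  ⊢ (p0 ⅋ p0⊥)
      [Ax]  ⊢ p0, p0⊥
    [Ax]  ⊢ p0, p0⊥

Result: YES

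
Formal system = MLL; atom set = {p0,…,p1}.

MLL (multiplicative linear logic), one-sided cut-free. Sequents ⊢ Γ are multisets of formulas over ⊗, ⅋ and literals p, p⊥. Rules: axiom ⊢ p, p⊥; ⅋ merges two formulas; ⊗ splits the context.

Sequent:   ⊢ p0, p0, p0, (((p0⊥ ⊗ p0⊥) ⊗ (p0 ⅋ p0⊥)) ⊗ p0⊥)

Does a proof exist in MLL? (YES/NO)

Proof tree:
[⊗]  ⊢ p0, p0, p0, (((p0⊥ ⊗ p0⊥) ⊗ (p0 ⅋ p0⊥)) ⊗ p0⊥)
  [⊗]  ⊢ p0, p0, ((p0⊥ ⊗ p0⊥) ⊗ (p0 ⅋ p0⊥))
    [⊗]  ⊢ p0, p0, (p0⊥ ⊗ p0⊥)
      [Ax]  ⊢ p0, p0⊥
      [Ax]  ⊢ p0, p0⊥
    [⅋]  ⊢ (p0 ⅋ p0⊥)
      [Ax]  ⊢ p0, p0⊥
  [Ax]  ⊢ p0, p0⊥

Result: YES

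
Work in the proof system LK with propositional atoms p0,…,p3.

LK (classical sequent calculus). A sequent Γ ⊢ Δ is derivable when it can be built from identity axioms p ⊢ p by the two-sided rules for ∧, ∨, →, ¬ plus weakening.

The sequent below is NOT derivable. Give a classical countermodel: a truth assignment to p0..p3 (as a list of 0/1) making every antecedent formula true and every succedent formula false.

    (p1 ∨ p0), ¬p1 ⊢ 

Enumerate valuations to refute Γ ⊢ Δ:
  v=0000: Γ:[(p1 ∨ p0)=F, ¬p1=T] Δ:[] refutes=False
  v=0001: Γ:[(p1 ∨ p0)=F, ¬p1=T] Δ:[] refutes=False
  v=0010: Γ:[(p1 ∨ p0)=F, ¬p1=T] Δ:[] refutes=False
  v=0011: Γ:[(p1 ∨ p0)=F, ¬p1=T] Δ:[] refutes=False
  v=0100: Γ:[(p1 ∨ p0)=T, ¬p1=F] Δ:[] refutes=False
  v=0101: Γ:[(p1 ∨ p0)=T, ¬p1=F] Δ:[] refutes=False
  v=0110: Γ:[(p1 ∨ p0)=T, ¬p1=F] Δ:[] refutes=False
  v=0111: Γ:[(p1 ∨ p0)=T, ¬p1=F] Δ:[] refutes=False
  v=1000: Γ:[(p1 ∨ p0)=T, ¬p1=T] Δ:[] refutes=True  ← countermodel

Result: [1, 0, 0, 0]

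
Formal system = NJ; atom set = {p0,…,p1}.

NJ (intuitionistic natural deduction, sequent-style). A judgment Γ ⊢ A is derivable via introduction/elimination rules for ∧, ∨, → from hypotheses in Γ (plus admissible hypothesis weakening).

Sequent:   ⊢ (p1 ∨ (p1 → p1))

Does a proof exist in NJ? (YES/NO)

Derivation (root first):
[∨I₂]  ⊢ (p1 ∨ (p1 → p1))
  [→I]  ⊢ (p1 → p1)
    [Ax] p1 ⊢ p1

Result: YES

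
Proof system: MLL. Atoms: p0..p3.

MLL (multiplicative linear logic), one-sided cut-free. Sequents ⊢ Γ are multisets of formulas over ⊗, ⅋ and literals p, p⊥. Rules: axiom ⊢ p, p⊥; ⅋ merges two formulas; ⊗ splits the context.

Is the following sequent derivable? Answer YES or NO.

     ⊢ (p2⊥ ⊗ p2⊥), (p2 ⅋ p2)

Derivation trace:
[⅋]  ⊢ (p2⊥ ⊗ p2⊥), (p2 ⅋ p2)
  [⊗]  ⊢ p2, p2, (p2⊥ ⊗ p2⊥)
    [Ax]  ⊢ p2, p2⊥
    [Ax]  ⊢ p2, p2⊥

Result: YES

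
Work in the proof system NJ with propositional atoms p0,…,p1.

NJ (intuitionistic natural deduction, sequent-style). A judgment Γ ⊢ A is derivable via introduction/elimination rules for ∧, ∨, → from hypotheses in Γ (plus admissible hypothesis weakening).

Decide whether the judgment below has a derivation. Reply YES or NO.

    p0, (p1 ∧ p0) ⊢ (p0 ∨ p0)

Proof tree:
[Wk] p0, (p1 ∧ p0) ⊢ (p0 ∨ p0)
  [∨I₁] p0 ⊢ (p0 ∨ p0)
    [Ax] p0 ⊢ p0

Result: YES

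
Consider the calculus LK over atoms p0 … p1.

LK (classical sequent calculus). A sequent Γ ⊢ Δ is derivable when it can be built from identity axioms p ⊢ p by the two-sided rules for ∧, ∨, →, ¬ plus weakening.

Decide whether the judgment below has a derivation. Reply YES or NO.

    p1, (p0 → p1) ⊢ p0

Search for a countermodel by truth-table:
  v=00: Γ:[p1=F, (p0 → p1)=T] Δ:[p0=F] refutes=False
  v=01: Γ:[p1=T, (p0 → p1)=T] Δ:[p0=F] refutes=True  ← countermodel

Result: NO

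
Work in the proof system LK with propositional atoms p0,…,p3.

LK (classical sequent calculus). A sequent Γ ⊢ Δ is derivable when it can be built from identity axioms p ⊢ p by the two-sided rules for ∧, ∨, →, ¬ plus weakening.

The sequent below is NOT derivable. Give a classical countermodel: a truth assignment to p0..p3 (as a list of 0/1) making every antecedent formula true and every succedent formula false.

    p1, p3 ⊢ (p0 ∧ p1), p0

Enumerate valuations to refute Γ ⊢ Δ:
  v=0000: Γ:[p1=F, p3=F] Δ:[(p0 ∧ p1)=F, p0=F] refutes=False
  v=0001: Γ:[p1=F, p3=T] Δ:[(p0 ∧ p1)=F, p0=F] refutes=False
  v=0010: Γ:[p1=F, p3=F] Δ:[(p0 ∧ p1)=F, p0=F] refutes=False
  v=0011: Γ:[p1=F, p3=T] Δ:[(p0 ∧ p1)=F, p0=F] refutes=False
  v=0100: Γ:[p1=T, p3=F] Δ:[(p0 ∧ p1)=F, p0=F] refutes=False
  v=0101: Γ:[p1=T, p3=T] Δ:[(p0 ∧ p1)=F, p0=F] refutes=True  ← countermodel

Result: [0, 1, 0, 1]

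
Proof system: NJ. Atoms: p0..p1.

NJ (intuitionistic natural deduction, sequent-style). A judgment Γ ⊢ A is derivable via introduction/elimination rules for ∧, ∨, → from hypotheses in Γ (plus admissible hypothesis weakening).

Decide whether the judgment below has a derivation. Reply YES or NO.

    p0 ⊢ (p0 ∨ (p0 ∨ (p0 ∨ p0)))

Derivation trace:
[∨I₂] p0 ⊢ (p0 ∨ (p0 ∨ (p0 ∨ p0)))
  [∨I₂] p0 ⊢ (p0 ∨ (p0 ∨ p0))
    [∨I₁] p0 ⊢ (p0 ∨ p0)
      [Ax] p0 ⊢ p0

Result: YES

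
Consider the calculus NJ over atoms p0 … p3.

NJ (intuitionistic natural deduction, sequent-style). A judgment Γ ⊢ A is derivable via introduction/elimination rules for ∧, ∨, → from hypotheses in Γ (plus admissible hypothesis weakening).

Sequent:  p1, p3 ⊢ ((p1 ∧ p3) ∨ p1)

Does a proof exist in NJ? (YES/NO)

Derivation (root first):
[∨I₁] p1, p3 ⊢ ((p1 ∧ p3) ∨ p1)
  [∧I] p1, p3 ⊢ (p1 ∧ p3)
    [Ax] p1 ⊢ p1
    [Ax] p3 ⊢ p3

Result: YES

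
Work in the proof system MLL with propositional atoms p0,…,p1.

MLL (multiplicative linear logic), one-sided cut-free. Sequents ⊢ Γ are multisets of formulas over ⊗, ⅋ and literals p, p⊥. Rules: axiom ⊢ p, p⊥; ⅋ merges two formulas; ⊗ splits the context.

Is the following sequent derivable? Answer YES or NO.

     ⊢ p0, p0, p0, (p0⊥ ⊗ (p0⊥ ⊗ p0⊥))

Derivation (root first):
[⊗]  ⊢ p0, p0, p0, (p0⊥ ⊗ (p0⊥ ⊗ p0⊥))
  [Ax]  ⊢ p0, p0⊥
  [⊗]  ⊢ p0, p0, (p0⊥ ⊗ p0⊥)
    [Ax]  ⊢ p0, p0⊥
    [Ax]  ⊢ p0, p0⊥

Result: YES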